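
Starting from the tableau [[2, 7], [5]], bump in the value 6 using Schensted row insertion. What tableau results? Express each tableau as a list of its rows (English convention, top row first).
In row 1, 6 replaces 7 (the leftmost entry greater than 6); 7 is bumped to row 2. 7 is appended to row 2. The new tableau is [[2, 6], [5, 7]].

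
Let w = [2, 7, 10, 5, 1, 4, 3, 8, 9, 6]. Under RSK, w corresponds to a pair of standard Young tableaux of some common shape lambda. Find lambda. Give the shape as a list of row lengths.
Row-insert each entry into an empty tableau.

After inserting 2: P = [[2]].
After inserting 7: P = [[2, 7]].
After inserting 10: P = [[2, 7, 10]].
After inserting 5: P = [[2, 5, 10], [7]].
After inserting 1: P = [[1, 5, 10], [2], [7]].
After inserting 4: P = [[1, 4, 10], [2, 5], [7]].
After inserting 3: P = [[1, 3, 10], [2, 4], [5], [7]].
After inserting 8: P = [[1, 3, 8], [2, 4, 10], [5], [7]].
After inserting 9: P = [[1, 3, 8, 9], [2, 4, 10], [5], [7]].
After inserting 6: P = [[1, 3, 6, 9], [2, 4, 8], [5, 10], [7]].

The final insertion tableau P = [[1, 3, 6, 9], [2, 4, 8], [5, 10], [7]] has shape [4, 3, 2, 1].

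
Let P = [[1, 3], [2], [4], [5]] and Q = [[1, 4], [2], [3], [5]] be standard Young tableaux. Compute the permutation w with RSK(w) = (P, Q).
5 4 2 3 1

Reverse the RSK construction: for i from n down to 1, find the cell of Q containing i, remove the entry at that cell from P, and reverse-bump it up through P; the value ejected from row 1 is w(i).

Step i=5: Q has 5 at row 4, column 1; remove 5 from row 4 of P and reverse-bump: 5 enters row 3 and ejects 4; 4 enters row 2 and ejects 2; 2 enters row 1 and ejects 1. So w(5) = 1. P is now [[2, 3], [4], [5]].
Step i=4: Q has 4 at row 1, column 2; remove that cell from P, ejecting 3. So w(4) = 3. P is now [[2], [4], [5]].
Step i=3: Q has 3 at row 3, column 1; remove 5 from row 3 of P and reverse-bump: 5 enters row 2 and ejects 4; 4 enters row 1 and ejects 2. So w(3) = 2. P is now [[4], [5]].
Step i=2: Q has 2 at row 2, column 1; remove 5 from row 2 of P and reverse-bump: 5 enters row 1 and ejects 4. So w(2) = 4. P is now [[5]].
Step i=1: Q has 1 at row 1, column 1; remove that cell from P, ejecting 5. So w(1) = 5. P is now [].

So w = 5 4 2 3 1.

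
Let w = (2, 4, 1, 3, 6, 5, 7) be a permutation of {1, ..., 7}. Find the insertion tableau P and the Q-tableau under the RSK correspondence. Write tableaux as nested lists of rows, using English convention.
P = [[1, 3, 5, 7], [2, 4, 6]], Q = [[1, 2, 5, 7], [3, 4, 6]]

Insert each entry of the permutation into P by Schensted row insertion, recording in Q the position of each new cell.

After inserting 2: P = [[2]].
After inserting 4: P = [[2, 4]].
After inserting 1: P = [[1, 4], [2]].
After inserting 3: P = [[1, 3], [2, 4]].
After inserting 6: P = [[1, 3, 6], [2, 4]].
After inserting 5: P = [[1, 3, 5], [2, 4, 6]].
After inserting 7: P = [[1, 3, 5, 7], [2, 4, 6]].

So P = [[1, 3, 5, 7], [2, 4, 6]], Q = [[1, 2, 5, 7], [3, 4, 6]].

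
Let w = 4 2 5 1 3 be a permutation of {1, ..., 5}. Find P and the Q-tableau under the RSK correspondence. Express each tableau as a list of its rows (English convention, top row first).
P = [[1, 3], [2, 5], [4]], Q = [[1, 3], [2, 5], [4]]

Insert each entry of the permutation into P by Schensted row insertion, recording in Q the position of each new cell.

After inserting 4: P = [[4]].
After inserting 2: P = [[2], [4]].
After inserting 5: P = [[2, 5], [4]].
After inserting 1: P = [[1, 5], [2], [4]].
After inserting 3: P = [[1, 3], [2, 5], [4]].

So P = [[1, 3], [2, 5], [4]], Q = [[1, 3], [2, 5], [4]].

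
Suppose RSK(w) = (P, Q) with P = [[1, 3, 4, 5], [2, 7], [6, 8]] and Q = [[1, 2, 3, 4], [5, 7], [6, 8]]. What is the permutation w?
2 3 6 8 4 1 7 5

Reverse the RSK construction: for i from n down to 1, find the cell of Q containing i, remove the entry at that cell from P, and reverse-bump it up through P; the value ejected from row 1 is w(i).

Step i=8: Q has 8 at row 3, column 2; remove 8 from row 3 of P and reverse-bump: 8 enters row 2 and ejects 7; 7 enters row 1 and ejects 5. So w(8) = 5. P is now [[1, 3, 4, 7], [2, 8], [6]].
Step i=7: Q has 7 at row 2, column 2; remove 8 from row 2 of P and reverse-bump: 8 enters row 1 and ejects 7. So w(7) = 7. P is now [[1, 3, 4, 8], [2], [6]].
Step i=6: Q has 6 at row 3, column 1; remove 6 from row 3 of P and reverse-bump: 6 enters row 2 and ejects 2; 2 enters row 1 and ejects 1. So w(6) = 1. P is now [[2, 3, 4, 8], [6]].
Step i=5: Q has 5 at row 2, column 1; remove 6 from row 2 of P and reverse-bump: 6 enters row 1 and ejects 4. So w(5) = 4. P is now [[2, 3, 6, 8]].
Step i=4: Q has 4 at row 1, column 4; remove that cell from P, ejecting 8. So w(4) = 8. P is now [[2, 3, 6]].
Step i=3: Q has 3 at row 1, column 3; remove that cell from P, ejecting 6. So w(3) = 6. P is now [[2, 3]].
Step i=2: Q has 2 at row 1, column 2; remove that cell from P, ejecting 3. So w(2) = 3. P is now [[2]].
Step i=1: Q has 1 at row 1, column 1; remove that cell from P, ejecting 2. So w(1) = 2. P is now [].

So w = 2 3 6 8 4 1 7 5.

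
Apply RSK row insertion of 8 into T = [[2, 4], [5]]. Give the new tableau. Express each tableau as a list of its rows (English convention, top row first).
8 is larger than every entry of row 1, so it is appended to row 1. The new tableau is [[2, 4, 8], [5]].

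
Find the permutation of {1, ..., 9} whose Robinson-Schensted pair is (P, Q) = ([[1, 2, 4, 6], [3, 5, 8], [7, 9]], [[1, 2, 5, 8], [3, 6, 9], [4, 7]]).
1 7 3 2 9 5 4 8 6

Reverse the RSK construction: for i from n down to 1, find the cell of Q containing i, remove the entry at that cell from P, and reverse-bump it up through P; the value ejected from row 1 is w(i).

Step i=9: Q has 9 at row 2, column 3; remove 8 from row 2 of P and reverse-bump: 8 enters row 1 and ejects 6. So w(9) = 6. P is now [[1, 2, 4, 8], [3, 5], [7, 9]].
Step i=8: Q has 8 at row 1, column 4; remove that cell from P, ejecting 8. So w(8) = 8. P is now [[1, 2, 4], [3, 5], [7, 9]].
Step i=7: Q has 7 at row 3, column 2; remove 9 from row 3 of P and reverse-bump: 9 enters row 2 and ejects 5; 5 enters row 1 and ejects 4. So w(7) = 4. P is now [[1, 2, 5], [3, 9], [7]].
Step i=6: Q has 6 at row 2, column 2; remove 9 from row 2 of P and reverse-bump: 9 enters row 1 and ejects 5. So w(6) = 5. P is now [[1, 2, 9], [3], [7]].
Step i=5: Q has 5 at row 1, column 3; remove that cell from P, ejecting 9. So w(5) = 9. P is now [[1, 2], [3], [7]].
Step i=4: Q has 4 at row 3, column 1; remove 7 from row 3 of P and reverse-bump: 7 enters row 2 and ejects 3; 3 enters row 1 and ejects 2. So w(4) = 2. P is now [[1, 3], [7]].
Step i=3: Q has 3 at row 2, column 1; remove 7 from row 2 of P and reverse-bump: 7 enters row 1 and ejects 3. So w(3) = 3. P is now [[1, 7]].
Step i=2: Q has 2 at row 1, column 2; remove that cell from P, ejecting 7. So w(2) = 7. P is now [[1]].
Step i=1: Q has 1 at row 1, column 1; remove that cell from P, ejecting 1. So w(1) = 1. P is now [].

So w = 1 7 3 2 9 5 4 8 6.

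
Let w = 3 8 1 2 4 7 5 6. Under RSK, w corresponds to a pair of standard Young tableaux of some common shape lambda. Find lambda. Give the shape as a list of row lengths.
[5, 2, 1]

Row-insert each entry into an empty tableau.

After inserting 3: P = [[3]].
After inserting 8: P = [[3, 8]].
After inserting 1: P = [[1, 8], [3]].
After inserting 2: P = [[1, 2], [3, 8]].
After inserting 4: P = [[1, 2, 4], [3, 8]].
After inserting 7: P = [[1, 2, 4, 7], [3, 8]].
After inserting 5: P = [[1, 2, 4, 5], [3, 7], [8]].
After inserting 6: P = [[1, 2, 4, 5, 6], [3, 7], [8]].

The final insertion tableau P = [[1, 2, 4, 5, 6], [3, 7], [8]] has shape [5, 2, 1].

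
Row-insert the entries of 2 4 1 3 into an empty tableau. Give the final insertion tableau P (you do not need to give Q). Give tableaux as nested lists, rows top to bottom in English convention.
Insert 2: appended to row 1. P = [[2]].
Insert 4: appended to row 1. P = [[2, 4]].
Insert 1: 1 bumps 2 from row 1; 2 starts row 2. P = [[1, 4], [2]].
Insert 3: 3 bumps 4 from row 1; 4 appends to row 2. P = [[1, 3], [2, 4]].

So P = [[1, 3], [2, 4]].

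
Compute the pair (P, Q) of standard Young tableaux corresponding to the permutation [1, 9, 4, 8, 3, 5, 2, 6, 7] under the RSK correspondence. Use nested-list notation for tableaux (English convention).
P = [[1, 2, 5, 6, 7], [3, 8], [4], [9]], Q = [[1, 2, 4, 8, 9], [3, 6], [5], [7]]

Insert each entry of the permutation into P by Schensted row insertion, recording in Q the position of each new cell.

Insert 1: appended to row 1. P = [[1]].
Insert 9: appended to row 1. P = [[1, 9]].
Insert 4: 4 bumps 9 from row 1; 9 starts row 2. P = [[1, 4], [9]].
Insert 8: appended to row 1. P = [[1, 4, 8], [9]].
Insert 3: 3 bumps 4 from row 1; 4 bumps 9 from row 2; 9 starts row 3. P = [[1, 3, 8], [4], [9]].
Insert 5: 5 bumps 8 from row 1; 8 appends to row 2. P = [[1, 3, 5], [4, 8], [9]].
Insert 2: 2 bumps 3 from row 1; 3 bumps 4 from row 2; 4 bumps 9 from row 3; 9 starts row 4. P = [[1, 2, 5], [3, 8], [4], [9]].
Insert 6: appended to row 1. P = [[1, 2, 5, 6], [3, 8], [4], [9]].
Insert 7: appended to row 1. P = [[1, 2, 5, 6, 7], [3, 8], [4], [9]].

So P = [[1, 2, 5, 6, 7], [3, 8], [4], [9]], Q = [[1, 2, 4, 8, 9], [3, 6], [5], [7]].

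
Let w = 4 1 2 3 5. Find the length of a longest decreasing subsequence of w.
2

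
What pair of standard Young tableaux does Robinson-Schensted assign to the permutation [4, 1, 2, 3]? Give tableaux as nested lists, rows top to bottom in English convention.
P = [[1, 2, 3], [4]], Q = [[1, 3, 4], [2]]

Insert each entry of the permutation into P by Schensted row insertion, recording in Q the position of each new cell.

After inserting 4: P = [[4]].
After inserting 1: P = [[1], [4]].
After inserting 2: P = [[1, 2], [4]].
After inserting 3: P = [[1, 2, 3], [4]].

So P = [[1, 2, 3], [4]], Q = [[1, 3, 4], [2]].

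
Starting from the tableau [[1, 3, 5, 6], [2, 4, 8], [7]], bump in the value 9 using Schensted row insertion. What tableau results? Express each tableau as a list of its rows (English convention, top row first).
[[1, 3, 5, 6, 9], [2, 4, 8], [7]]

9 is larger than every entry of row 1, so it is appended to row 1. The new tableau is [[1, 3, 5, 6, 9], [2, 4, 8], [7]].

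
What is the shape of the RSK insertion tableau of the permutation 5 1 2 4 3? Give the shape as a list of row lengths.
[3, 1, 1]

Row-insert each entry into an empty tableau.

After inserting 5: P = [[5]].
After inserting 1: P = [[1], [5]].
After inserting 2: P = [[1, 2], [5]].
After inserting 4: P = [[1, 2, 4], [5]].
After inserting 3: P = [[1, 2, 3], [4], [5]].

The final insertion tableau P = [[1, 2, 3], [4], [5]] has shape [3, 1, 1].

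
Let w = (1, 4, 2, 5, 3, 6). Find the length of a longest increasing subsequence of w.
4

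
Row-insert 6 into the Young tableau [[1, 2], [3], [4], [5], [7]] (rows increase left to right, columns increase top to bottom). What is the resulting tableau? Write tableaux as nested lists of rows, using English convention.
[[1, 2, 6], [3], [4], [5], [7]]

6 is larger than every entry of row 1, so it is appended to row 1. The new tableau is [[1, 2, 6], [3], [4], [5], [7]].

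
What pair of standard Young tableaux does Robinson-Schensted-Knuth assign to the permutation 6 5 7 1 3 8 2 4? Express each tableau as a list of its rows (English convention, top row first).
P = [[1, 2, 4], [3, 7, 8], [5], [6]], Q = [[1, 3, 6], [2, 5, 8], [4], [7]]

Insert each entry of the permutation into P by Schensted row insertion, recording in Q the position of each new cell.

After inserting 6: P = [[6]].
After inserting 5: P = [[5], [6]].
After inserting 7: P = [[5, 7], [6]].
After inserting 1: P = [[1, 7], [5], [6]].
After inserting 3: P = [[1, 3], [5, 7], [6]].
After inserting 8: P = [[1, 3, 8], [5, 7], [6]].
After inserting 2: P = [[1, 2, 8], [3, 7], [5], [6]].
After inserting 4: P = [[1, 2, 4], [3, 7, 8], [5], [6]].

So P = [[1, 2, 4], [3, 7, 8], [5], [6]], Q = [[1, 3, 6], [2, 5, 8], [4], [7]].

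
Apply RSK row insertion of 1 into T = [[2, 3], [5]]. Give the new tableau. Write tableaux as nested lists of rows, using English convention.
In row 1, 1 replaces 2 (the leftmost entry greater than 1); 2 is bumped to row 2. In row 2, 2 replaces 5 (the leftmost entry greater than 2); 5 is bumped to row 3. 5 starts a new row 3. The new tableau is [[1, 3], [2], [5]].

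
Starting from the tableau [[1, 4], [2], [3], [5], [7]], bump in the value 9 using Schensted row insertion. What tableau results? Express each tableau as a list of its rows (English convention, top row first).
9 is larger than every entry of row 1, so it is appended to row 1. The new tableau is [[1, 4, 9], [2], [3], [5], [7]].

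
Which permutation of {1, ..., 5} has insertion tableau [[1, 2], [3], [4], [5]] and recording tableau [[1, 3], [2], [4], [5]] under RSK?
5 1 4 3 2

Reverse the RSK construction: for i from n down to 1, find the cell of Q containing i, remove the entry at that cell from P, and reverse-bump it up through P; the value ejected from row 1 is w(i).

Step i=5: Q has 5 at row 4, column 1; remove 5 from row 4 of P and reverse-bump: 5 enters row 3 and ejects 4; 4 enters row 2 and ejects 3; 3 enters row 1 and ejects 2. So w(5) = 2. P is now [[1, 3], [4], [5]].
Step i=4: Q has 4 at row 3, column 1; remove 5 from row 3 of P and reverse-bump: 5 enters row 2 and ejects 4; 4 enters row 1 and ejects 3. So w(4) = 3. P is now [[1, 4], [5]].
Step i=3: Q has 3 at row 1, column 2; remove that cell from P, ejecting 4. So w(3) = 4. P is now [[1], [5]].
Step i=2: Q has 2 at row 2, column 1; remove 5 from row 2 of P and reverse-bump: 5 enters row 1 and ejects 1. So w(2) = 1. P is now [[5]].
Step i=1: Q has 1 at row 1, column 1; remove that cell from P, ejecting 5. So w(1) = 5. P is now [].

So w = 5 1 4 3 2.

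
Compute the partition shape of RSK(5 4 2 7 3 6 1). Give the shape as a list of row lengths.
Row-insert each entry into an empty tableau.

After inserting 5: P = [[5]].
After inserting 4: P = [[4], [5]].
After inserting 2: P = [[2], [4], [5]].
After inserting 7: P = [[2, 7], [4], [5]].
After inserting 3: P = [[2, 3], [4, 7], [5]].
After inserting 6: P = [[2, 3, 6], [4, 7], [5]].
After inserting 1: P = [[1, 3, 6], [2, 7], [4], [5]].

The final insertion tableau P = [[1, 3, 6], [2, 7], [4], [5]] has shape [3, 2, 1, 1].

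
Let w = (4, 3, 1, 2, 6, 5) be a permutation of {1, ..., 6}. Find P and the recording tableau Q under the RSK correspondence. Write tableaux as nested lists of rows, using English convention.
Insert each entry of the permutation into P by Schensted row insertion, recording in Q the position of each new cell.

Insert 4: appended to row 1. P = [[4]].
Insert 3: 3 bumps 4 from row 1; 4 starts row 2. P = [[3], [4]].
Insert 1: 1 bumps 3 from row 1; 3 bumps 4 from row 2; 4 starts row 3. P = [[1], [3], [4]].
Insert 2: appended to row 1. P = [[1, 2], [3], [4]].
Insert 6: appended to row 1. P = [[1, 2, 6], [3], [4]].
Insert 5: 5 bumps 6 from row 1; 6 appends to row 2. P = [[1, 2, 5], [3, 6], [4]].

So P = [[1, 2, 5], [3, 6], [4]], Q = [[1, 4, 5], [2, 6], [3]].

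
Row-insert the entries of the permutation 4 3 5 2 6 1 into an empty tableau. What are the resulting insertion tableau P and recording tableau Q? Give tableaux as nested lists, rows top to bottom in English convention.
P = [[1, 5, 6], [2], [3], [4]], Q = [[1, 3, 5], [2], [4], [6]]

Insert each entry of the permutation into P by Schensted row insertion, recording in Q the position of each new cell.

Insert 4: appended to row 1. P = [[4]].
Insert 3: 3 bumps 4 from row 1; 4 starts row 2. P = [[3], [4]].
Insert 5: appended to row 1. P = [[3, 5], [4]].
Insert 2: 2 bumps 3 from row 1; 3 bumps 4 from row 2; 4 starts row 3. P = [[2, 5], [3], [4]].
Insert 6: appended to row 1. P = [[2, 5, 6], [3], [4]].
Insert 1: 1 bumps 2 from row 1; 2 bumps 3 from row 2; 3 bumps 4 from row 3; 4 starts row 4. P = [[1, 5, 6], [2], [3], [4]].

So P = [[1, 5, 6], [2], [3], [4]], Q = [[1, 3, 5], [2], [4], [6]].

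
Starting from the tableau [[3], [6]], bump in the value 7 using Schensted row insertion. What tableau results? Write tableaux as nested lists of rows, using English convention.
[[3, 7], [6]]

7 is larger than every entry of row 1, so it is appended to row 1. The new tableau is [[3, 7], [6]].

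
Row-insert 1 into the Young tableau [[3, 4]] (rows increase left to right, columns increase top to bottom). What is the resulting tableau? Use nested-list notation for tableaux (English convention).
[[1, 4], [3]]

In row 1, 1 replaces 3 (the leftmost entry greater than 1); 3 is bumped to row 2. 3 starts a new row 2. The new tableau is [[1, 4], [3]].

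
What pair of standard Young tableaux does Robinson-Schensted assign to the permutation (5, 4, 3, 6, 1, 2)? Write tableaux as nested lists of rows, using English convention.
Insert each entry of the permutation into P by Schensted row insertion, recording in Q the position of each new cell.

Insert 5: appended to row 1. P = [[5]], Q = [[1]].
Insert 4: 4 bumps 5 from row 1; 5 starts row 2. P = [[4], [5]], Q = [[1], [2]].
Insert 3: 3 bumps 4 from row 1; 4 bumps 5 from row 2; 5 starts row 3. P = [[3], [4], [5]], Q = [[1], [2], [3]].
Insert 6: appended to row 1. P = [[3, 6], [4], [5]], Q = [[1, 4], [2], [3]].
Insert 1: 1 bumps 3 from row 1; 3 bumps 4 from row 2; 4 bumps 5 from row 3; 5 starts row 4. P = [[1, 6], [3], [4], [5]], Q = [[1, 4], [2], [3], [5]].
Insert 2: 2 bumps 6 from row 1; 6 appends to row 2. P = [[1, 2], [3, 6], [4], [5]], Q = [[1, 4], [2, 6], [3], [5]].

So P = [[1, 2], [3, 6], [4], [5]], Q = [[1, 4], [2, 6], [3], [5]].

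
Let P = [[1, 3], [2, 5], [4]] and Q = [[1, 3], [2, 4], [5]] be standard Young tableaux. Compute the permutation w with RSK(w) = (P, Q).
4 2 5 3 1

Reverse the RSK construction: for i from n down to 1, find the cell of Q containing i, remove the entry at that cell from P, and reverse-bump it up through P; the value ejected from row 1 is w(i).

Step i=5: Q has 5 at row 3, column 1; remove 4 from row 3 of P and reverse-bump: 4 enters row 2 and ejects 2; 2 enters row 1 and ejects 1. So w(5) = 1. P is now [[2, 3], [4, 5]].
Step i=4: Q has 4 at row 2, column 2; remove 5 from row 2 of P and reverse-bump: 5 enters row 1 and ejects 3. So w(4) = 3. P is now [[2, 5], [4]].
Step i=3: Q has 3 at row 1, column 2; remove that cell from P, ejecting 5. So w(3) = 5. P is now [[2], [4]].
Step i=2: Q has 2 at row 2, column 1; remove 4 from row 2 of P and reverse-bump: 4 enters row 1 and ejects 2. So w(2) = 2. P is now [[4]].
Step i=1: Q has 1 at row 1, column 1; remove that cell from P, ejecting 4. So w(1) = 4. P is now [].

So w = 4 2 5 3 1.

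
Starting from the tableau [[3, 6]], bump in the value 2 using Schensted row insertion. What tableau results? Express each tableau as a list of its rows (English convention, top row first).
In row 1, 2 replaces 3 (the leftmost entry greater than 2); 3 is bumped to row 2. 3 starts a new row 2. The new tableau is [[2, 6], [3]].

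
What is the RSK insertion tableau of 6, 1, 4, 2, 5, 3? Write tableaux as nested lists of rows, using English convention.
P = [[1, 2, 3], [4, 5], [6]]

Insert 6: appended to row 1. P = [[6]].
Insert 1: 1 bumps 6 from row 1; 6 starts row 2. P = [[1], [6]].
Insert 4: appended to row 1. P = [[1, 4], [6]].
Insert 2: 2 bumps 4 from row 1; 4 bumps 6 from row 2; 6 starts row 3. P = [[1, 2], [4], [6]].
Insert 5: appended to row 1. P = [[1, 2, 5], [4], [6]].
Insert 3: 3 bumps 5 from row 1; 5 appends to row 2. P = [[1, 2, 3], [4, 5], [6]].

So P = [[1, 2, 3], [4, 5], [6]].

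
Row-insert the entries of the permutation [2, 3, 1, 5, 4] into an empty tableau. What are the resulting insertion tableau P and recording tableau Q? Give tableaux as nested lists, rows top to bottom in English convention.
Insert each entry of the permutation into P by Schensted row insertion, recording in Q the position of each new cell.

Insert 2: appended to row 1. P = [[2]].
Insert 3: appended to row 1. P = [[2, 3]].
Insert 1: 1 bumps 2 from row 1; 2 starts row 2. P = [[1, 3], [2]].
Insert 5: appended to row 1. P = [[1, 3, 5], [2]].
Insert 4: 4 bumps 5 from row 1; 5 appends to row 2. P = [[1, 3, 4], [2, 5]].

So P = [[1, 3, 4], [2, 5]], Q = [[1, 2, 4], [3, 5]].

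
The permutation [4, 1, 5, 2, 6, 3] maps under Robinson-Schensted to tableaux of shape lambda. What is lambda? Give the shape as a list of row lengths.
Row-insert each entry into an empty tableau.

After inserting 4: P = [[4]].
After inserting 1: P = [[1], [4]].
After inserting 5: P = [[1, 5], [4]].
After inserting 2: P = [[1, 2], [4, 5]].
After inserting 6: P = [[1, 2, 6], [4, 5]].
After inserting 3: P = [[1, 2, 3], [4, 5, 6]].

The final insertion tableau P = [[1, 2, 3], [4, 5, 6]] has shape [3, 3].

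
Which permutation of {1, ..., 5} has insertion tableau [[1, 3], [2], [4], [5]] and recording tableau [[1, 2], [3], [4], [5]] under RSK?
Reverse RSK: for i = n, n-1, ..., 1, locate i in Q, remove the corresponding corner cell from P, and reverse-bump its entry up through P; the value ejected from row 1 is w(i).

So w = 2 5 4 3 1.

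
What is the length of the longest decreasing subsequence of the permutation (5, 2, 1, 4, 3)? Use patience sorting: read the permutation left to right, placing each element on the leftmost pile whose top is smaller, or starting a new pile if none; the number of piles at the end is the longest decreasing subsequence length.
3

5: new pile. tops = [5]
2: new pile. tops = [5, 2]
1: new pile. tops = [5, 2, 1]
4: onto pile 2 (replacing 2). tops = [5, 4, 1]
3: onto pile 3 (replacing 1). tops = [5, 4, 3]

3 piles, so the longest decreasing subsequence has length 3.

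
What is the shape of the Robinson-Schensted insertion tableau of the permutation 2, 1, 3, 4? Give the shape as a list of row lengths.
Row-insert each entry into an empty tableau.

After inserting 2: P = [[2]].
After inserting 1: P = [[1], [2]].
After inserting 3: P = [[1, 3], [2]].
After inserting 4: P = [[1, 3, 4], [2]].

The final insertion tableau P = [[1, 3, 4], [2]] has shape [3, 1].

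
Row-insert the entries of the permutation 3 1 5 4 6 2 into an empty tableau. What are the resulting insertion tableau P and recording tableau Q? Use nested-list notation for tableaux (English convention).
P = [[1, 2, 6], [3, 4], [5]], Q = [[1, 3, 5], [2, 4], [6]]

Insert each entry of the permutation into P by Schensted row insertion, recording in Q the position of each new cell.

Insert 3: appended to row 1. P = [[3]].
Insert 1: 1 bumps 3 from row 1; 3 starts row 2. P = [[1], [3]].
Insert 5: appended to row 1. P = [[1, 5], [3]].
Insert 4: 4 bumps 5 from row 1; 5 appends to row 2. P = [[1, 4], [3, 5]].
Insert 6: appended to row 1. P = [[1, 4, 6], [3, 5]].
Insert 2: 2 bumps 4 from row 1; 4 bumps 5 from row 2; 5 starts row 3. P = [[1, 2, 6], [3, 4], [5]].

So P = [[1, 2, 6], [3, 4], [5]], Q = [[1, 3, 5], [2, 4], [6]].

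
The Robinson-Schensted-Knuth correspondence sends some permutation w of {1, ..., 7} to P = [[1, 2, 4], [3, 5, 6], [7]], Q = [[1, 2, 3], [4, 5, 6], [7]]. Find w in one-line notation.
Reverse the RSK construction: for i from n down to 1, find the cell of Q containing i, remove the entry at that cell from P, and reverse-bump it up through P; the value ejected from row 1 is w(i).

Step i=7: Q has 7 at row 3, column 1; remove 7 from row 3 of P and reverse-bump: 7 enters row 2 and ejects 6; 6 enters row 1 and ejects 4. So w(7) = 4. P is now [[1, 2, 6], [3, 5, 7]].
Step i=6: Q has 6 at row 2, column 3; remove 7 from row 2 of P and reverse-bump: 7 enters row 1 and ejects 6. So w(6) = 6. P is now [[1, 2, 7], [3, 5]].
Step i=5: Q has 5 at row 2, column 2; remove 5 from row 2 of P and reverse-bump: 5 enters row 1 and ejects 2. So w(5) = 2. P is now [[1, 5, 7], [3]].
Step i=4: Q has 4 at row 2, column 1; remove 3 from row 2 of P and reverse-bump: 3 enters row 1 and ejects 1. So w(4) = 1. P is now [[3, 5, 7]].
Step i=3: Q has 3 at row 1, column 3; remove that cell from P, ejecting 7. So w(3) = 7. P is now [[3, 5]].
Step i=2: Q has 2 at row 1, column 2; remove that cell from P, ejecting 5. So w(2) = 5. P is now [[3]].
Step i=1: Q has 1 at row 1, column 1; remove that cell from P, ejecting 3. So w(1) = 3. P is now [].

So w = 3 5 7 1 2 6 4.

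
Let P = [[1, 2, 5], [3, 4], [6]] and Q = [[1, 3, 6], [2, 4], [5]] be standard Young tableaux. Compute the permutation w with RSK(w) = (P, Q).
3 1 6 4 2 5

Reverse the RSK construction: for i from n down to 1, find the cell of Q containing i, remove the entry at that cell from P, and reverse-bump it up through P; the value ejected from row 1 is w(i).

Step i=6: Q has 6 at row 1, column 3; remove that cell from P, ejecting 5. So w(6) = 5. P is now [[1, 2], [3, 4], [6]].
Step i=5: Q has 5 at row 3, column 1; remove 6 from row 3 of P and reverse-bump: 6 enters row 2 and ejects 4; 4 enters row 1 and ejects 2. So w(5) = 2. P is now [[1, 4], [3, 6]].
Step i=4: Q has 4 at row 2, column 2; remove 6 from row 2 of P and reverse-bump: 6 enters row 1 and ejects 4. So w(4) = 4. P is now [[1, 6], [3]].
Step i=3: Q has 3 at row 1, column 2; remove that cell from P, ejecting 6. So w(3) = 6. P is now [[1], [3]].
Step i=2: Q has 2 at row 2, column 1; remove 3 from row 2 of P and reverse-bump: 3 enters row 1 and ejects 1. So w(2) = 1. P is now [[3]].
Step i=1: Q has 1 at row 1, column 1; remove that cell from P, ejecting 3. So w(1) = 3. P is now [].

So w = 3 1 6 4 2 5.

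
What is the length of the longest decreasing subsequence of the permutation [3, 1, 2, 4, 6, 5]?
2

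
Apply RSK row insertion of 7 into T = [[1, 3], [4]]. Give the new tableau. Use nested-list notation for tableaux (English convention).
[[1, 3, 7], [4]]

7 is larger than every entry of row 1, so it is appended to row 1. The new tableau is [[1, 3, 7], [4]].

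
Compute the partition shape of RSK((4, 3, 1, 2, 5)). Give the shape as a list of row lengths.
[3, 1, 1]

Row-insert each entry into an empty tableau.

After inserting 4: P = [[4]].
After inserting 3: P = [[3], [4]].
After inserting 1: P = [[1], [3], [4]].
After inserting 2: P = [[1, 2], [3], [4]].
After inserting 5: P = [[1, 2, 5], [3], [4]].

The final insertion tableau P = [[1, 2, 5], [3], [4]] has shape [3, 1, 1].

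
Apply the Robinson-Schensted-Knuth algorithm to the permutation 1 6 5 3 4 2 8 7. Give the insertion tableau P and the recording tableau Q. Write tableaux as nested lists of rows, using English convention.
Insert each entry of the permutation into P by Schensted row insertion, recording in Q the position of each new cell.

Insert 1: appended to row 1. P = [[1]].
Insert 6: appended to row 1. P = [[1, 6]].
Insert 5: 5 bumps 6 from row 1; 6 starts row 2. P = [[1, 5], [6]].
Insert 3: 3 bumps 5 from row 1; 5 bumps 6 from row 2; 6 starts row 3. P = [[1, 3], [5], [6]].
Insert 4: appended to row 1. P = [[1, 3, 4], [5], [6]].
Insert 2: 2 bumps 3 from row 1; 3 bumps 5 from row 2; 5 bumps 6 from row 3; 6 starts row 4. P = [[1, 2, 4], [3], [5], [6]].
Insert 8: appended to row 1. P = [[1, 2, 4, 8], [3], [5], [6]].
Insert 7: 7 bumps 8 from row 1; 8 appends to row 2. P = [[1, 2, 4, 7], [3, 8], [5], [6]].

So P = [[1, 2, 4, 7], [3, 8], [5], [6]], Q = [[1, 2, 5, 7], [3, 8], [4], [6]].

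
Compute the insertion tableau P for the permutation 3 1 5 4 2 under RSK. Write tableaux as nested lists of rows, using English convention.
Insert 3: appended to row 1. P = [[3]].
Insert 1: 1 bumps 3 from row 1; 3 starts row 2. P = [[1], [3]].
Insert 5: appended to row 1. P = [[1, 5], [3]].
Insert 4: 4 bumps 5 from row 1; 5 appends to row 2. P = [[1, 4], [3, 5]].
Insert 2: 2 bumps 4 from row 1; 4 bumps 5 from row 2; 5 starts row 3. P = [[1, 2], [3, 4], [5]].

So P = [[1, 2], [3, 4], [5]].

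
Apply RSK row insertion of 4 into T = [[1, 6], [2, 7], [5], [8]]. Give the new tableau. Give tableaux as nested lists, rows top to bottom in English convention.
[[1, 4], [2, 6], [5, 7], [8]]

In row 1, 4 replaces 6 (the leftmost entry greater than 4); 6 is bumped to row 2. In row 2, 6 replaces 7 (the leftmost entry greater than 6); 7 is bumped to row 3. 7 is appended to row 3. The new tableau is [[1, 4], [2, 6], [5, 7], [8]].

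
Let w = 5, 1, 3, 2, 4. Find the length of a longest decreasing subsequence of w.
3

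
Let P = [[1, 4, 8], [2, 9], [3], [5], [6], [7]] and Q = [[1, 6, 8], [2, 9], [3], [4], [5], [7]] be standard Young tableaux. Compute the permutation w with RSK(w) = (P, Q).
Reverse the RSK construction: for i from n down to 1, find the cell of Q containing i, remove the entry at that cell from P, and reverse-bump it up through P; the value ejected from row 1 is w(i).

Step i=9: Q has 9 at row 2, column 2; remove 9 from row 2 of P and reverse-bump: 9 enters row 1 and ejects 8. So w(9) = 8. P is now [[1, 4, 9], [2], [3], [5], [6], [7]].
Step i=8: Q has 8 at row 1, column 3; remove that cell from P, ejecting 9. So w(8) = 9. P is now [[1, 4], [2], [3], [5], [6], [7]].
Step i=7: Q has 7 at row 6, column 1; remove 7 from row 6 of P and reverse-bump: 7 enters row 5 and ejects 6; 6 enters row 4 and ejects 5; 5 enters row 3 and ejects 3; 3 enters row 2 and ejects 2; 2 enters row 1 and ejects 1. So w(7) = 1. P is now [[2, 4], [3], [5], [6], [7]].
Step i=6: Q has 6 at row 1, column 2; remove that cell from P, ejecting 4. So w(6) = 4. P is now [[2], [3], [5], [6], [7]].
Step i=5: Q has 5 at row 5, column 1; remove 7 from row 5 of P and reverse-bump: 7 enters row 4 and ejects 6; 6 enters row 3 and ejects 5; 5 enters row 2 and ejects 3; 3 enters row 1 and ejects 2. So w(5) = 2. P is now [[3], [5], [6], [7]].
Step i=4: Q has 4 at row 4, column 1; remove 7 from row 4 of P and reverse-bump: 7 enters row 3 and ejects 6; 6 enters row 2 and ejects 5; 5 enters row 1 and ejects 3. So w(4) = 3. P is now [[5], [6], [7]].
Step i=3: Q has 3 at row 3, column 1; remove 7 from row 3 of P and reverse-bump: 7 enters row 2 and ejects 6; 6 enters row 1 and ejects 5. So w(3) = 5. P is now [[6], [7]].
Step i=2: Q has 2 at row 2, column 1; remove 7 from row 2 of P and reverse-bump: 7 enters row 1 and ejects 6. So w(2) = 6. P is now [[7]].
Step i=1: Q has 1 at row 1, column 1; remove that cell from P, ejecting 7. So w(1) = 7. P is now [].

So w = 7 6 5 3 2 4 1 9 8.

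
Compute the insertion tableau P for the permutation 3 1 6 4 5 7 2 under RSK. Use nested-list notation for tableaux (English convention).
Insert 3: appended to row 1. P = [[3]].
Insert 1: 1 bumps 3 from row 1; 3 starts row 2. P = [[1], [3]].
Insert 6: appended to row 1. P = [[1, 6], [3]].
Insert 4: 4 bumps 6 from row 1; 6 appends to row 2. P = [[1, 4], [3, 6]].
Insert 5: appended to row 1. P = [[1, 4, 5], [3, 6]].
Insert 7: appended to row 1. P = [[1, 4, 5, 7], [3, 6]].
Insert 2: 2 bumps 4 from row 1; 4 bumps 6 from row 2; 6 starts row 3. P = [[1, 2, 5, 7], [3, 4], [6]].

So P = [[1, 2, 5, 7], [3, 4], [6]].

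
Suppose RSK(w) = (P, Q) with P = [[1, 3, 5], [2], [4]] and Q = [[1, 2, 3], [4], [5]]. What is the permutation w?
2 4 5 3 1

Reverse the RSK construction: for i from n down to 1, find the cell of Q containing i, remove the entry at that cell from P, and reverse-bump it up through P; the value ejected from row 1 is w(i).

Step i=5: Q has 5 at row 3, column 1; remove 4 from row 3 of P and reverse-bump: 4 enters row 2 and ejects 2; 2 enters row 1 and ejects 1. So w(5) = 1. P is now [[2, 3, 5], [4]].
Step i=4: Q has 4 at row 2, column 1; remove 4 from row 2 of P and reverse-bump: 4 enters row 1 and ejects 3. So w(4) = 3. P is now [[2, 4, 5]].
Step i=3: Q has 3 at row 1, column 3; remove that cell from P, ejecting 5. So w(3) = 5. P is now [[2, 4]].
Step i=2: Q has 2 at row 1, column 2; remove that cell from P, ejecting 4. So w(2) = 4. P is now [[2]].
Step i=1: Q has 1 at row 1, column 1; remove that cell from P, ejecting 2. So w(1) = 2. P is now [].

So w = 2 4 5 3 1.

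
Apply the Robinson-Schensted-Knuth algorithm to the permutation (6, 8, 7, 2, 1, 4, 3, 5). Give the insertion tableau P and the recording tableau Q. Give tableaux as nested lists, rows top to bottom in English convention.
Insert each entry of the permutation into P by Schensted row insertion, recording in Q the position of each new cell.

Insert 6: appended to row 1. P = [[6]], Q = [[1]].
Insert 8: appended to row 1. P = [[6, 8]], Q = [[1, 2]].
Insert 7: 7 bumps 8 from row 1; 8 starts row 2. P = [[6, 7], [8]], Q = [[1, 2], [3]].
Insert 2: 2 bumps 6 from row 1; 6 bumps 8 from row 2; 8 starts row 3. P = [[2, 7], [6], [8]], Q = [[1, 2], [3], [4]].
Insert 1: 1 bumps 2 from row 1; 2 bumps 6 from row 2; 6 bumps 8 from row 3; 8 starts row 4. P = [[1, 7], [2], [6], [8]], Q = [[1, 2], [3], [4], [5]].
Insert 4: 4 bumps 7 from row 1; 7 appends to row 2. P = [[1, 4], [2, 7], [6], [8]], Q = [[1, 2], [3, 6], [4], [5]].
Insert 3: 3 bumps 4 from row 1; 4 bumps 7 from row 2; 7 appends to row 3. P = [[1, 3], [2, 4], [6, 7], [8]], Q = [[1, 2], [3, 6], [4, 7], [5]].
Insert 5: appended to row 1. P = [[1, 3, 5], [2, 4], [6, 7], [8]], Q = [[1, 2, 8], [3, 6], [4, 7], [5]].

So P = [[1, 3, 5], [2, 4], [6, 7], [8]], Q = [[1, 2, 8], [3, 6], [4, 7], [5]].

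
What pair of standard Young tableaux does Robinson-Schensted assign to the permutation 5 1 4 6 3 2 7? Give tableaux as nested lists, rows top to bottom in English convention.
Insert each entry of the permutation into P by Schensted row insertion, recording in Q the position of each new cell.

Insert 5: appended to row 1. P = [[5]], Q = [[1]].
Insert 1: 1 bumps 5 from row 1; 5 starts row 2. P = [[1], [5]], Q = [[1], [2]].
Insert 4: appended to row 1. P = [[1, 4], [5]], Q = [[1, 3], [2]].
Insert 6: appended to row 1. P = [[1, 4, 6], [5]], Q = [[1, 3, 4], [2]].
Insert 3: 3 bumps 4 from row 1; 4 bumps 5 from row 2; 5 starts row 3. P = [[1, 3, 6], [4], [5]], Q = [[1, 3, 4], [2], [5]].
Insert 2: 2 bumps 3 from row 1; 3 bumps 4 from row 2; 4 bumps 5 from row 3; 5 starts row 4. P = [[1, 2, 6], [3], [4], [5]], Q = [[1, 3, 4], [2], [5], [6]].
Insert 7: appended to row 1. P = [[1, 2, 6, 7], [3], [4], [5]], Q = [[1, 3, 4, 7], [2], [5], [6]].

So P = [[1, 2, 6, 7], [3], [4], [5]], Q = [[1, 3, 4, 7], [2], [5], [6]].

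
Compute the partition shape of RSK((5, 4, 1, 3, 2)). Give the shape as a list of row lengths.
RSK row insertion gives P = [[1, 2], [3], [4], [5]], which has shape [2, 1, 1, 1].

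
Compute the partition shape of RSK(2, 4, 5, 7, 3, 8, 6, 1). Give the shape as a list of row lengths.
[5, 2, 1]

RSK row insertion gives P = [[1, 3, 5, 6, 8], [2, 7], [4]], which has shape [5, 2, 1].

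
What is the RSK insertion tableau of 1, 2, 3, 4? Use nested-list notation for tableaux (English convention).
P = [[1, 2, 3, 4]]

After inserting 1: P = [[1]].
After inserting 2: P = [[1, 2]].
After inserting 3: P = [[1, 2, 3]].
After inserting 4: P = [[1, 2, 3, 4]].

So P = [[1, 2, 3, 4]].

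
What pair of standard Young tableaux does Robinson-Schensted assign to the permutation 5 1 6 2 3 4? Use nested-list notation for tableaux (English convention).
Insert each entry of the permutation into P by Schensted row insertion, recording in Q the position of each new cell.

Insert 5: appended to row 1. P = [[5]], Q = [[1]].
Insert 1: 1 bumps 5 from row 1; 5 starts row 2. P = [[1], [5]], Q = [[1], [2]].
Insert 6: appended to row 1. P = [[1, 6], [5]], Q = [[1, 3], [2]].
Insert 2: 2 bumps 6 from row 1; 6 appends to row 2. P = [[1, 2], [5, 6]], Q = [[1, 3], [2, 4]].
Insert 3: appended to row 1. P = [[1, 2, 3], [5, 6]], Q = [[1, 3, 5], [2, 4]].
Insert 4: appended to row 1. P = [[1, 2, 3, 4], [5, 6]], Q = [[1, 3, 5, 6], [2, 4]].

So P = [[1, 2, 3, 4], [5, 6]], Q = [[1, 3, 5, 6], [2, 4]].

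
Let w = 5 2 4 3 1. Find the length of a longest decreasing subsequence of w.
4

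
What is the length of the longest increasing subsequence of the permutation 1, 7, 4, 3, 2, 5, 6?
4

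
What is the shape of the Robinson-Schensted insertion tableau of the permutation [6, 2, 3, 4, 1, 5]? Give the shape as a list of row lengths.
RSK row insertion gives P = [[1, 3, 4, 5], [2], [6]], which has shape [4, 1, 1].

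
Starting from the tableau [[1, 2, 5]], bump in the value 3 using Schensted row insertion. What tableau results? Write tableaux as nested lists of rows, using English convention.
[[1, 2, 3], [5]]

In row 1, 3 replaces 5 (the leftmost entry greater than 3); 5 is bumped to row 2. 5 starts a new row 2. The new tableau is [[1, 2, 3], [5]].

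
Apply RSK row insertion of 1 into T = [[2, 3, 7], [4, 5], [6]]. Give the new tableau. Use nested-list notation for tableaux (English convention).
[[1, 3, 7], [2, 5], [4], [6]]

In row 1, 1 replaces 2 (the leftmost entry greater than 1); 2 is bumped to row 2. In row 2, 2 replaces 4 (the leftmost entry greater than 2); 4 is bumped to row 3. In row 3, 4 replaces 6 (the leftmost entry greater than 4); 6 is bumped to row 4. 6 starts a new row 4. The new tableau is [[1, 3, 7], [2, 5], [4], [6]].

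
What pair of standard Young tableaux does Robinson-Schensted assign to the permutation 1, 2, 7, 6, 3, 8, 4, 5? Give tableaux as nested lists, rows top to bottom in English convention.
P = [[1, 2, 3, 4, 5], [6, 8], [7]], Q = [[1, 2, 3, 6, 8], [4, 7], [5]]

Insert each entry of the permutation into P by Schensted row insertion, recording in Q the position of each new cell.

Insert 1: appended to row 1. P = [[1]].
Insert 2: appended to row 1. P = [[1, 2]].
Insert 7: appended to row 1. P = [[1, 2, 7]].
Insert 6: 6 bumps 7 from row 1; 7 starts row 2. P = [[1, 2, 6], [7]].
Insert 3: 3 bumps 6 from row 1; 6 bumps 7 from row 2; 7 starts row 3. P = [[1, 2, 3], [6], [7]].
Insert 8: appended to row 1. P = [[1, 2, 3, 8], [6], [7]].
Insert 4: 4 bumps 8 from row 1; 8 appends to row 2. P = [[1, 2, 3, 4], [6, 8], [7]].
Insert 5: appended to row 1. P = [[1, 2, 3, 4, 5], [6, 8], [7]].

So P = [[1, 2, 3, 4, 5], [6, 8], [7]], Q = [[1, 2, 3, 6, 8], [4, 7], [5]].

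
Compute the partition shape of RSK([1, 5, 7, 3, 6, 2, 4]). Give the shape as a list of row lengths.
Row-insert each entry into an empty tableau.

After inserting 1: P = [[1]].
After inserting 5: P = [[1, 5]].
After inserting 7: P = [[1, 5, 7]].
After inserting 3: P = [[1, 3, 7], [5]].
After inserting 6: P = [[1, 3, 6], [5, 7]].
After inserting 2: P = [[1, 2, 6], [3, 7], [5]].
After inserting 4: P = [[1, 2, 4], [3, 6], [5, 7]].

The final insertion tableau P = [[1, 2, 4], [3, 6], [5, 7]] has shape [3, 2, 2].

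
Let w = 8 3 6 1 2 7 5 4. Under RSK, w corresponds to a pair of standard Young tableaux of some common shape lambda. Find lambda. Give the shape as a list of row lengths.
[3, 3, 1, 1]

Row-insert each entry into an empty tableau.

After inserting 8: P = [[8]].
After inserting 3: P = [[3], [8]].
After inserting 6: P = [[3, 6], [8]].
After inserting 1: P = [[1, 6], [3], [8]].
After inserting 2: P = [[1, 2], [3, 6], [8]].
After inserting 7: P = [[1, 2, 7], [3, 6], [8]].
After inserting 5: P = [[1, 2, 5], [3, 6, 7], [8]].
After inserting 4: P = [[1, 2, 4], [3, 5, 7], [6], [8]].

The final insertion tableau P = [[1, 2, 4], [3, 5, 7], [6], [8]] has shape [3, 3, 1, 1].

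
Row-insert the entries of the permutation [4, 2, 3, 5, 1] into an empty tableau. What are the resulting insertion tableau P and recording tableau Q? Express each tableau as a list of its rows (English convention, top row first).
Insert each entry of the permutation into P by Schensted row insertion, recording in Q the position of each new cell.

Insert 4: appended to row 1. P = [[4]].
Insert 2: 2 bumps 4 from row 1; 4 starts row 2. P = [[2], [4]].
Insert 3: appended to row 1. P = [[2, 3], [4]].
Insert 5: appended to row 1. P = [[2, 3, 5], [4]].
Insert 1: 1 bumps 2 from row 1; 2 bumps 4 from row 2; 4 starts row 3. P = [[1, 3, 5], [2], [4]].

So P = [[1, 3, 5], [2], [4]], Q = [[1, 3, 4], [2], [5]].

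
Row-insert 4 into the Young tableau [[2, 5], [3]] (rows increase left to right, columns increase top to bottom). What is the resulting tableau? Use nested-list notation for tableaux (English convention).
In row 1, 4 replaces 5 (the leftmost entry greater than 4); 5 is bumped to row 2. 5 is appended to row 2. The new tableau is [[2, 4], [3, 5]].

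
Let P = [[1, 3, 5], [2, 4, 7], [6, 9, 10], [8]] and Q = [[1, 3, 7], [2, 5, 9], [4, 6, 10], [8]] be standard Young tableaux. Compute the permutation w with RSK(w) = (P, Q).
8 2 9 1 6 4 10 3 7 5

Reverse RSK: for i = n, n-1, ..., 1, locate i in Q, remove the corresponding corner cell from P, and reverse-bump its entry up through P; the value ejected from row 1 is w(i).

So w = 8 2 9 1 6 4 10 3 7 5.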